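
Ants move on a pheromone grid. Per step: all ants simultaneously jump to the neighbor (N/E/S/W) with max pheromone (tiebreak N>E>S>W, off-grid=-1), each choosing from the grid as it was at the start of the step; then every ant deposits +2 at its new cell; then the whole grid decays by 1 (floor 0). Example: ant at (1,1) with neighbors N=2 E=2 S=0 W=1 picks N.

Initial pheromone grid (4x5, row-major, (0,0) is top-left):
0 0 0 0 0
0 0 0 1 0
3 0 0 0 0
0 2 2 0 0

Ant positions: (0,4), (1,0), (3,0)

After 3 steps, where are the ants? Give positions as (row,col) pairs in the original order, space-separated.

Step 1: ant0:(0,4)->S->(1,4) | ant1:(1,0)->S->(2,0) | ant2:(3,0)->N->(2,0)
  grid max=6 at (2,0)
Step 2: ant0:(1,4)->N->(0,4) | ant1:(2,0)->N->(1,0) | ant2:(2,0)->N->(1,0)
  grid max=5 at (2,0)
Step 3: ant0:(0,4)->S->(1,4) | ant1:(1,0)->S->(2,0) | ant2:(1,0)->S->(2,0)
  grid max=8 at (2,0)

(1,4) (2,0) (2,0)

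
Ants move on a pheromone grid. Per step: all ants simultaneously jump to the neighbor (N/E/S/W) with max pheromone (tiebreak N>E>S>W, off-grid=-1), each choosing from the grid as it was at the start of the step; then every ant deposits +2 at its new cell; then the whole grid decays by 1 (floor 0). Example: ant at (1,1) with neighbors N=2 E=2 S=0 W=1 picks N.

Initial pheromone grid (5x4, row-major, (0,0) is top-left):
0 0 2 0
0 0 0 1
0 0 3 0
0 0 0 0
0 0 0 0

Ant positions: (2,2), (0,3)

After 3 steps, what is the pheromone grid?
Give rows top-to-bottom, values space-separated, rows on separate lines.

After step 1: ants at (1,2),(0,2)
  0 0 3 0
  0 0 1 0
  0 0 2 0
  0 0 0 0
  0 0 0 0
After step 2: ants at (0,2),(1,2)
  0 0 4 0
  0 0 2 0
  0 0 1 0
  0 0 0 0
  0 0 0 0
After step 3: ants at (1,2),(0,2)
  0 0 5 0
  0 0 3 0
  0 0 0 0
  0 0 0 0
  0 0 0 0

0 0 5 0
0 0 3 0
0 0 0 0
0 0 0 0
0 0 0 0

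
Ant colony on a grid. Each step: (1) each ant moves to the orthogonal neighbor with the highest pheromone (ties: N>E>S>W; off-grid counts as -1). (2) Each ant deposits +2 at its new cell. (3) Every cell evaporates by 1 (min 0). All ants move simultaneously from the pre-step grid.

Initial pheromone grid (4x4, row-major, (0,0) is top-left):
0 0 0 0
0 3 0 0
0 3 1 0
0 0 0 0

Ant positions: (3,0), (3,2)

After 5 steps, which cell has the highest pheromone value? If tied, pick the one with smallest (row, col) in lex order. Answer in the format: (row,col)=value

Answer: (1,1)=6

Derivation:
Step 1: ant0:(3,0)->N->(2,0) | ant1:(3,2)->N->(2,2)
  grid max=2 at (1,1)
Step 2: ant0:(2,0)->E->(2,1) | ant1:(2,2)->W->(2,1)
  grid max=5 at (2,1)
Step 3: ant0:(2,1)->N->(1,1) | ant1:(2,1)->N->(1,1)
  grid max=4 at (1,1)
Step 4: ant0:(1,1)->S->(2,1) | ant1:(1,1)->S->(2,1)
  grid max=7 at (2,1)
Step 5: ant0:(2,1)->N->(1,1) | ant1:(2,1)->N->(1,1)
  grid max=6 at (1,1)
Final grid:
  0 0 0 0
  0 6 0 0
  0 6 0 0
  0 0 0 0
Max pheromone 6 at (1,1)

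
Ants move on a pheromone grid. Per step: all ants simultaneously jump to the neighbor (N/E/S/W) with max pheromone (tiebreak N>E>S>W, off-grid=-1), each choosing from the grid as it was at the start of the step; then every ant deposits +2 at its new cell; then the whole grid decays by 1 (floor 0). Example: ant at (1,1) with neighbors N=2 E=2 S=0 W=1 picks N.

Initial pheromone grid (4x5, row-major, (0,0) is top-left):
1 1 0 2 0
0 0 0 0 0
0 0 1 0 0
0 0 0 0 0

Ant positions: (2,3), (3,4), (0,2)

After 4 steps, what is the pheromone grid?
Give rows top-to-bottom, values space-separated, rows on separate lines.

After step 1: ants at (2,2),(2,4),(0,3)
  0 0 0 3 0
  0 0 0 0 0
  0 0 2 0 1
  0 0 0 0 0
After step 2: ants at (1,2),(1,4),(0,4)
  0 0 0 2 1
  0 0 1 0 1
  0 0 1 0 0
  0 0 0 0 0
After step 3: ants at (2,2),(0,4),(0,3)
  0 0 0 3 2
  0 0 0 0 0
  0 0 2 0 0
  0 0 0 0 0
After step 4: ants at (1,2),(0,3),(0,4)
  0 0 0 4 3
  0 0 1 0 0
  0 0 1 0 0
  0 0 0 0 0

0 0 0 4 3
0 0 1 0 0
0 0 1 0 0
0 0 0 0 0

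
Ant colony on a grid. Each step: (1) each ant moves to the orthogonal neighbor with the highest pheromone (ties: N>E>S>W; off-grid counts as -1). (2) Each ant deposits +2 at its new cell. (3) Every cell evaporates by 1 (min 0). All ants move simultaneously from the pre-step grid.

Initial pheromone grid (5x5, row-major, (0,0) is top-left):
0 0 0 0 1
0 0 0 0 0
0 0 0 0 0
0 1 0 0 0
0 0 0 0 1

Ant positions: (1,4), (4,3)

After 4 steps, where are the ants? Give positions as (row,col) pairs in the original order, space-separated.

Step 1: ant0:(1,4)->N->(0,4) | ant1:(4,3)->E->(4,4)
  grid max=2 at (0,4)
Step 2: ant0:(0,4)->S->(1,4) | ant1:(4,4)->N->(3,4)
  grid max=1 at (0,4)
Step 3: ant0:(1,4)->N->(0,4) | ant1:(3,4)->S->(4,4)
  grid max=2 at (0,4)
Step 4: ant0:(0,4)->S->(1,4) | ant1:(4,4)->N->(3,4)
  grid max=1 at (0,4)

(1,4) (3,4)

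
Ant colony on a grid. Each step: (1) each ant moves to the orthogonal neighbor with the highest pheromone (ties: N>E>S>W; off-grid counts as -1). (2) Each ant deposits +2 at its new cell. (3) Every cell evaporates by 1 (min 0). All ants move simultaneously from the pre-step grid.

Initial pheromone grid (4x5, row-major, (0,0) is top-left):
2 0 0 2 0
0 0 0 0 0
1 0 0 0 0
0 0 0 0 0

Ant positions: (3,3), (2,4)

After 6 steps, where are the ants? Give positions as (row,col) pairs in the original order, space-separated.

Step 1: ant0:(3,3)->N->(2,3) | ant1:(2,4)->N->(1,4)
  grid max=1 at (0,0)
Step 2: ant0:(2,3)->N->(1,3) | ant1:(1,4)->N->(0,4)
  grid max=1 at (0,4)
Step 3: ant0:(1,3)->N->(0,3) | ant1:(0,4)->S->(1,4)
  grid max=1 at (0,3)
Step 4: ant0:(0,3)->E->(0,4) | ant1:(1,4)->N->(0,4)
  grid max=3 at (0,4)
Step 5: ant0:(0,4)->S->(1,4) | ant1:(0,4)->S->(1,4)
  grid max=3 at (1,4)
Step 6: ant0:(1,4)->N->(0,4) | ant1:(1,4)->N->(0,4)
  grid max=5 at (0,4)

(0,4) (0,4)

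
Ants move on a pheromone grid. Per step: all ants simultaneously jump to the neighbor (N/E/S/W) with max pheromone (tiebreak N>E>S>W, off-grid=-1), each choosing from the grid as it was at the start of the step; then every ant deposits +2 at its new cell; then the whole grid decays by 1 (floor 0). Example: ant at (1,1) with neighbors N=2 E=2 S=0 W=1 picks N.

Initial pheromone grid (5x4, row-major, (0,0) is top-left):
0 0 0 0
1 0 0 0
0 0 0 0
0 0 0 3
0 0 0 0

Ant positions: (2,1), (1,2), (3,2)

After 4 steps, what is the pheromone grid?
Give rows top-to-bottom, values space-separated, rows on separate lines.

After step 1: ants at (1,1),(0,2),(3,3)
  0 0 1 0
  0 1 0 0
  0 0 0 0
  0 0 0 4
  0 0 0 0
After step 2: ants at (0,1),(0,3),(2,3)
  0 1 0 1
  0 0 0 0
  0 0 0 1
  0 0 0 3
  0 0 0 0
After step 3: ants at (0,2),(1,3),(3,3)
  0 0 1 0
  0 0 0 1
  0 0 0 0
  0 0 0 4
  0 0 0 0
After step 4: ants at (0,3),(0,3),(2,3)
  0 0 0 3
  0 0 0 0
  0 0 0 1
  0 0 0 3
  0 0 0 0

0 0 0 3
0 0 0 0
0 0 0 1
0 0 0 3
0 0 0 0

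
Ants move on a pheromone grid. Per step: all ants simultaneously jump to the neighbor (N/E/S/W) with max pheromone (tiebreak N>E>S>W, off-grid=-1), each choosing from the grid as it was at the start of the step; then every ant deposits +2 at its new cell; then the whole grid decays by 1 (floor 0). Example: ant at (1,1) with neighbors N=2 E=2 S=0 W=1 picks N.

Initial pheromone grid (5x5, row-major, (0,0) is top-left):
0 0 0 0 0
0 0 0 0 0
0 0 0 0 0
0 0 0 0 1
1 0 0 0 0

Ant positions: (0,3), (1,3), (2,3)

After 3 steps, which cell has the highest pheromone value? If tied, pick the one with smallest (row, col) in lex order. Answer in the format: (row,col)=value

Step 1: ant0:(0,3)->E->(0,4) | ant1:(1,3)->N->(0,3) | ant2:(2,3)->N->(1,3)
  grid max=1 at (0,3)
Step 2: ant0:(0,4)->W->(0,3) | ant1:(0,3)->E->(0,4) | ant2:(1,3)->N->(0,3)
  grid max=4 at (0,3)
Step 3: ant0:(0,3)->E->(0,4) | ant1:(0,4)->W->(0,3) | ant2:(0,3)->E->(0,4)
  grid max=5 at (0,3)
Final grid:
  0 0 0 5 5
  0 0 0 0 0
  0 0 0 0 0
  0 0 0 0 0
  0 0 0 0 0
Max pheromone 5 at (0,3)

Answer: (0,3)=5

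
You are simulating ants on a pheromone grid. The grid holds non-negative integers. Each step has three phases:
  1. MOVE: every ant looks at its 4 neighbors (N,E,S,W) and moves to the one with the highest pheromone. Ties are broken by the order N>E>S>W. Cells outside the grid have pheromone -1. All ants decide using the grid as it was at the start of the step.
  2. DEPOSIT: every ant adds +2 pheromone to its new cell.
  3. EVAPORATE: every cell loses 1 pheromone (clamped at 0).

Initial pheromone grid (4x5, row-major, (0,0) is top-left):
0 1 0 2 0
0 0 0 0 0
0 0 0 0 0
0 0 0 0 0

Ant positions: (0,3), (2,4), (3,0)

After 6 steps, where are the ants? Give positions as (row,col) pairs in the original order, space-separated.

Step 1: ant0:(0,3)->E->(0,4) | ant1:(2,4)->N->(1,4) | ant2:(3,0)->N->(2,0)
  grid max=1 at (0,3)
Step 2: ant0:(0,4)->S->(1,4) | ant1:(1,4)->N->(0,4) | ant2:(2,0)->N->(1,0)
  grid max=2 at (0,4)
Step 3: ant0:(1,4)->N->(0,4) | ant1:(0,4)->S->(1,4) | ant2:(1,0)->N->(0,0)
  grid max=3 at (0,4)
Step 4: ant0:(0,4)->S->(1,4) | ant1:(1,4)->N->(0,4) | ant2:(0,0)->E->(0,1)
  grid max=4 at (0,4)
Step 5: ant0:(1,4)->N->(0,4) | ant1:(0,4)->S->(1,4) | ant2:(0,1)->E->(0,2)
  grid max=5 at (0,4)
Step 6: ant0:(0,4)->S->(1,4) | ant1:(1,4)->N->(0,4) | ant2:(0,2)->E->(0,3)
  grid max=6 at (0,4)

(1,4) (0,4) (0,3)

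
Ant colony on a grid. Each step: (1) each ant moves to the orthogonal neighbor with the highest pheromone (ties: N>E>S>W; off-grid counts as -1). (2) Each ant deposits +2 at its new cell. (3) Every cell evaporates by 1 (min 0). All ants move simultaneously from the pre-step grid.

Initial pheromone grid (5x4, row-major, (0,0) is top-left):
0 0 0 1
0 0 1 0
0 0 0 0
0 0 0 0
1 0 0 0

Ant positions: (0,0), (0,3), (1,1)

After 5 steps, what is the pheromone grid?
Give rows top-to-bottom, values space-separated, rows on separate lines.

After step 1: ants at (0,1),(1,3),(1,2)
  0 1 0 0
  0 0 2 1
  0 0 0 0
  0 0 0 0
  0 0 0 0
After step 2: ants at (0,2),(1,2),(1,3)
  0 0 1 0
  0 0 3 2
  0 0 0 0
  0 0 0 0
  0 0 0 0
After step 3: ants at (1,2),(1,3),(1,2)
  0 0 0 0
  0 0 6 3
  0 0 0 0
  0 0 0 0
  0 0 0 0
After step 4: ants at (1,3),(1,2),(1,3)
  0 0 0 0
  0 0 7 6
  0 0 0 0
  0 0 0 0
  0 0 0 0
After step 5: ants at (1,2),(1,3),(1,2)
  0 0 0 0
  0 0 10 7
  0 0 0 0
  0 0 0 0
  0 0 0 0

0 0 0 0
0 0 10 7
0 0 0 0
0 0 0 0
0 0 0 0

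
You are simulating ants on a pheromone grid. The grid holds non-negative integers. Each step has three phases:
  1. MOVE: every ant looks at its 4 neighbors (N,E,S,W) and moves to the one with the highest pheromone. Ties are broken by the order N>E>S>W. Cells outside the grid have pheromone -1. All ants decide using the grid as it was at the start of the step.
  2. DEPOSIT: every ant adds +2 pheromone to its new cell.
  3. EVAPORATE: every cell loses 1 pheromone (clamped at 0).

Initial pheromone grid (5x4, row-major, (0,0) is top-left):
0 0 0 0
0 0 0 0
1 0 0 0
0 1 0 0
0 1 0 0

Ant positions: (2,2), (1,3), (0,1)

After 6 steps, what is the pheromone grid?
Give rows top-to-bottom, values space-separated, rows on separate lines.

After step 1: ants at (1,2),(0,3),(0,2)
  0 0 1 1
  0 0 1 0
  0 0 0 0
  0 0 0 0
  0 0 0 0
After step 2: ants at (0,2),(0,2),(0,3)
  0 0 4 2
  0 0 0 0
  0 0 0 0
  0 0 0 0
  0 0 0 0
After step 3: ants at (0,3),(0,3),(0,2)
  0 0 5 5
  0 0 0 0
  0 0 0 0
  0 0 0 0
  0 0 0 0
After step 4: ants at (0,2),(0,2),(0,3)
  0 0 8 6
  0 0 0 0
  0 0 0 0
  0 0 0 0
  0 0 0 0
After step 5: ants at (0,3),(0,3),(0,2)
  0 0 9 9
  0 0 0 0
  0 0 0 0
  0 0 0 0
  0 0 0 0
After step 6: ants at (0,2),(0,2),(0,3)
  0 0 12 10
  0 0 0 0
  0 0 0 0
  0 0 0 0
  0 0 0 0

0 0 12 10
0 0 0 0
0 0 0 0
0 0 0 0
0 0 0 0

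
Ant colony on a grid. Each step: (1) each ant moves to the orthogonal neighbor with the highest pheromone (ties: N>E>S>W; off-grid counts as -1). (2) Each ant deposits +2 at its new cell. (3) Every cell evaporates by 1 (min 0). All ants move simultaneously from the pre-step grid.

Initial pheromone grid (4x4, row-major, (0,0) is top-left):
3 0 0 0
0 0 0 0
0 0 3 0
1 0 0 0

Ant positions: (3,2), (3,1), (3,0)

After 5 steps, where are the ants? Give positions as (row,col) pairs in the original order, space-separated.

Step 1: ant0:(3,2)->N->(2,2) | ant1:(3,1)->W->(3,0) | ant2:(3,0)->N->(2,0)
  grid max=4 at (2,2)
Step 2: ant0:(2,2)->N->(1,2) | ant1:(3,0)->N->(2,0) | ant2:(2,0)->S->(3,0)
  grid max=3 at (2,2)
Step 3: ant0:(1,2)->S->(2,2) | ant1:(2,0)->S->(3,0) | ant2:(3,0)->N->(2,0)
  grid max=4 at (2,2)
Step 4: ant0:(2,2)->N->(1,2) | ant1:(3,0)->N->(2,0) | ant2:(2,0)->S->(3,0)
  grid max=5 at (3,0)
Step 5: ant0:(1,2)->S->(2,2) | ant1:(2,0)->S->(3,0) | ant2:(3,0)->N->(2,0)
  grid max=6 at (3,0)

(2,2) (3,0) (2,0)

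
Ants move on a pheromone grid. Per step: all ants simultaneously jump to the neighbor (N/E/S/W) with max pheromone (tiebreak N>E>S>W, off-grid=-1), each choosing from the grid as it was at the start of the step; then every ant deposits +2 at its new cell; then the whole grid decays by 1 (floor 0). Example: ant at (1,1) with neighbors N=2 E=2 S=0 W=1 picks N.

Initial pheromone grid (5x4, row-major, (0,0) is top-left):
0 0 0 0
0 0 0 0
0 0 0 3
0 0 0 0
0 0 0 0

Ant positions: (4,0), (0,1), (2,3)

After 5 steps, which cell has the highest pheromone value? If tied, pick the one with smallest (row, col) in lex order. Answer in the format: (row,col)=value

Step 1: ant0:(4,0)->N->(3,0) | ant1:(0,1)->E->(0,2) | ant2:(2,3)->N->(1,3)
  grid max=2 at (2,3)
Step 2: ant0:(3,0)->N->(2,0) | ant1:(0,2)->E->(0,3) | ant2:(1,3)->S->(2,3)
  grid max=3 at (2,3)
Step 3: ant0:(2,0)->N->(1,0) | ant1:(0,3)->S->(1,3) | ant2:(2,3)->N->(1,3)
  grid max=3 at (1,3)
Step 4: ant0:(1,0)->N->(0,0) | ant1:(1,3)->S->(2,3) | ant2:(1,3)->S->(2,3)
  grid max=5 at (2,3)
Step 5: ant0:(0,0)->E->(0,1) | ant1:(2,3)->N->(1,3) | ant2:(2,3)->N->(1,3)
  grid max=5 at (1,3)
Final grid:
  0 1 0 0
  0 0 0 5
  0 0 0 4
  0 0 0 0
  0 0 0 0
Max pheromone 5 at (1,3)

Answer: (1,3)=5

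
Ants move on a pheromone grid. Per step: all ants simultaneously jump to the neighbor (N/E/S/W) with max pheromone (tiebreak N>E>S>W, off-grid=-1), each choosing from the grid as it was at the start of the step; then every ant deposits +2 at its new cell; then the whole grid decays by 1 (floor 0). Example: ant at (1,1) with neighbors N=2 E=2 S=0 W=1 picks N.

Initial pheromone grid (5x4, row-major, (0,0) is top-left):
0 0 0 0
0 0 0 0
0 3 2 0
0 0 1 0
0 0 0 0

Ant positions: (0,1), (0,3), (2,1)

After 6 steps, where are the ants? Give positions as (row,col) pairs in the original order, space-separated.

Step 1: ant0:(0,1)->E->(0,2) | ant1:(0,3)->S->(1,3) | ant2:(2,1)->E->(2,2)
  grid max=3 at (2,2)
Step 2: ant0:(0,2)->E->(0,3) | ant1:(1,3)->N->(0,3) | ant2:(2,2)->W->(2,1)
  grid max=3 at (0,3)
Step 3: ant0:(0,3)->S->(1,3) | ant1:(0,3)->S->(1,3) | ant2:(2,1)->E->(2,2)
  grid max=3 at (1,3)
Step 4: ant0:(1,3)->N->(0,3) | ant1:(1,3)->N->(0,3) | ant2:(2,2)->W->(2,1)
  grid max=5 at (0,3)
Step 5: ant0:(0,3)->S->(1,3) | ant1:(0,3)->S->(1,3) | ant2:(2,1)->E->(2,2)
  grid max=5 at (1,3)
Step 6: ant0:(1,3)->N->(0,3) | ant1:(1,3)->N->(0,3) | ant2:(2,2)->W->(2,1)
  grid max=7 at (0,3)

(0,3) (0,3) (2,1)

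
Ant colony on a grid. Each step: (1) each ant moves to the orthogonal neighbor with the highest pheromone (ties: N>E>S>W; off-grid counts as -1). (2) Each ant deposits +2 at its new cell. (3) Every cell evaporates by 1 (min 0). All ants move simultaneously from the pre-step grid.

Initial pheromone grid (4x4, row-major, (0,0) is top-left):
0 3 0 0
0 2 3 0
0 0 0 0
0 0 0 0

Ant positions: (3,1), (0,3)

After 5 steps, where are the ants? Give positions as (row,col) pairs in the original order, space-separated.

Step 1: ant0:(3,1)->N->(2,1) | ant1:(0,3)->S->(1,3)
  grid max=2 at (0,1)
Step 2: ant0:(2,1)->N->(1,1) | ant1:(1,3)->W->(1,2)
  grid max=3 at (1,2)
Step 3: ant0:(1,1)->E->(1,2) | ant1:(1,2)->W->(1,1)
  grid max=4 at (1,2)
Step 4: ant0:(1,2)->W->(1,1) | ant1:(1,1)->E->(1,2)
  grid max=5 at (1,2)
Step 5: ant0:(1,1)->E->(1,2) | ant1:(1,2)->W->(1,1)
  grid max=6 at (1,2)

(1,2) (1,1)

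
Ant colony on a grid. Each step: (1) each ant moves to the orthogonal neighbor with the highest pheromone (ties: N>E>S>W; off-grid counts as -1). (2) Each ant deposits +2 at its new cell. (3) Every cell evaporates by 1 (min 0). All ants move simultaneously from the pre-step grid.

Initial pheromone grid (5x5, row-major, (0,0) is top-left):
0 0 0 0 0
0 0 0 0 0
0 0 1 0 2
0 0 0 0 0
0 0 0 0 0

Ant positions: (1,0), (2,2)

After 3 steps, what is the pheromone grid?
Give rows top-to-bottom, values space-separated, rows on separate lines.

After step 1: ants at (0,0),(1,2)
  1 0 0 0 0
  0 0 1 0 0
  0 0 0 0 1
  0 0 0 0 0
  0 0 0 0 0
After step 2: ants at (0,1),(0,2)
  0 1 1 0 0
  0 0 0 0 0
  0 0 0 0 0
  0 0 0 0 0
  0 0 0 0 0
After step 3: ants at (0,2),(0,1)
  0 2 2 0 0
  0 0 0 0 0
  0 0 0 0 0
  0 0 0 0 0
  0 0 0 0 0

0 2 2 0 0
0 0 0 0 0
0 0 0 0 0
0 0 0 0 0
0 0 0 0 0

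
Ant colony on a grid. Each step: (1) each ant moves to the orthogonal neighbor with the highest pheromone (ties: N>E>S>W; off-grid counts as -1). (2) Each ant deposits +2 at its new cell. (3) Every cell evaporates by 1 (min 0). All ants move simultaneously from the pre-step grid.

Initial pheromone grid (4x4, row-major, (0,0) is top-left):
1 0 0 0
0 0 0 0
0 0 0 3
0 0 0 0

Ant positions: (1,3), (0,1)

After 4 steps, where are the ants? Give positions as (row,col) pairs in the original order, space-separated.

Step 1: ant0:(1,3)->S->(2,3) | ant1:(0,1)->W->(0,0)
  grid max=4 at (2,3)
Step 2: ant0:(2,3)->N->(1,3) | ant1:(0,0)->E->(0,1)
  grid max=3 at (2,3)
Step 3: ant0:(1,3)->S->(2,3) | ant1:(0,1)->W->(0,0)
  grid max=4 at (2,3)
Step 4: ant0:(2,3)->N->(1,3) | ant1:(0,0)->E->(0,1)
  grid max=3 at (2,3)

(1,3) (0,1)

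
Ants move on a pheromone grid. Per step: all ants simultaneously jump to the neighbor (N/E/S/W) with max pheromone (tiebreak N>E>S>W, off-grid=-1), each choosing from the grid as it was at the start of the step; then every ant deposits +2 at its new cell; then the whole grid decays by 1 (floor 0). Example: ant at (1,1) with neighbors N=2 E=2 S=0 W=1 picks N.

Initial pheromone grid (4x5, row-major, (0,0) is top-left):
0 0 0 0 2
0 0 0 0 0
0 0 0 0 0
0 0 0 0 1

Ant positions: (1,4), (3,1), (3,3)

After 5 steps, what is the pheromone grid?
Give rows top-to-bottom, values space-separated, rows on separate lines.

After step 1: ants at (0,4),(2,1),(3,4)
  0 0 0 0 3
  0 0 0 0 0
  0 1 0 0 0
  0 0 0 0 2
After step 2: ants at (1,4),(1,1),(2,4)
  0 0 0 0 2
  0 1 0 0 1
  0 0 0 0 1
  0 0 0 0 1
After step 3: ants at (0,4),(0,1),(1,4)
  0 1 0 0 3
  0 0 0 0 2
  0 0 0 0 0
  0 0 0 0 0
After step 4: ants at (1,4),(0,2),(0,4)
  0 0 1 0 4
  0 0 0 0 3
  0 0 0 0 0
  0 0 0 0 0
After step 5: ants at (0,4),(0,3),(1,4)
  0 0 0 1 5
  0 0 0 0 4
  0 0 0 0 0
  0 0 0 0 0

0 0 0 1 5
0 0 0 0 4
0 0 0 0 0
0 0 0 0 0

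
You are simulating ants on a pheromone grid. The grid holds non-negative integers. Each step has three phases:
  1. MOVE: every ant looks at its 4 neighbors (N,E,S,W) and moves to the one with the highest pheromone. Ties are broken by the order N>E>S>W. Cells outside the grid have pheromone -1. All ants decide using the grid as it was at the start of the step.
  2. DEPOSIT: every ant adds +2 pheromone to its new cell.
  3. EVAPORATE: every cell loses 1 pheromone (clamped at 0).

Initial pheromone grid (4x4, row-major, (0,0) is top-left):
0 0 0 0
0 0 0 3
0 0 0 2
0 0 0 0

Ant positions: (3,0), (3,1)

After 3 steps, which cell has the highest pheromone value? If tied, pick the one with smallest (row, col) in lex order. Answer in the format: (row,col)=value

Step 1: ant0:(3,0)->N->(2,0) | ant1:(3,1)->N->(2,1)
  grid max=2 at (1,3)
Step 2: ant0:(2,0)->E->(2,1) | ant1:(2,1)->W->(2,0)
  grid max=2 at (2,0)
Step 3: ant0:(2,1)->W->(2,0) | ant1:(2,0)->E->(2,1)
  grid max=3 at (2,0)
Final grid:
  0 0 0 0
  0 0 0 0
  3 3 0 0
  0 0 0 0
Max pheromone 3 at (2,0)

Answer: (2,0)=3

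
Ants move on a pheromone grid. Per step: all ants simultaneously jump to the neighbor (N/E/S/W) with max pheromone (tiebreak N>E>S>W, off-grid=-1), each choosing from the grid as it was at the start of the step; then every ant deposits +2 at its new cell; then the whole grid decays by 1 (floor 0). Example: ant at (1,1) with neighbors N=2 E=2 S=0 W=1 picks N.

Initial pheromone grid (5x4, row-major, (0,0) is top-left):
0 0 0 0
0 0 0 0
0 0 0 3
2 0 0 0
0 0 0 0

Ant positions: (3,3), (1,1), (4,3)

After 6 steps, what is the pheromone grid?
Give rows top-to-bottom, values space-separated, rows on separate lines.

After step 1: ants at (2,3),(0,1),(3,3)
  0 1 0 0
  0 0 0 0
  0 0 0 4
  1 0 0 1
  0 0 0 0
After step 2: ants at (3,3),(0,2),(2,3)
  0 0 1 0
  0 0 0 0
  0 0 0 5
  0 0 0 2
  0 0 0 0
After step 3: ants at (2,3),(0,3),(3,3)
  0 0 0 1
  0 0 0 0
  0 0 0 6
  0 0 0 3
  0 0 0 0
After step 4: ants at (3,3),(1,3),(2,3)
  0 0 0 0
  0 0 0 1
  0 0 0 7
  0 0 0 4
  0 0 0 0
After step 5: ants at (2,3),(2,3),(3,3)
  0 0 0 0
  0 0 0 0
  0 0 0 10
  0 0 0 5
  0 0 0 0
After step 6: ants at (3,3),(3,3),(2,3)
  0 0 0 0
  0 0 0 0
  0 0 0 11
  0 0 0 8
  0 0 0 0

0 0 0 0
0 0 0 0
0 0 0 11
0 0 0 8
0 0 0 0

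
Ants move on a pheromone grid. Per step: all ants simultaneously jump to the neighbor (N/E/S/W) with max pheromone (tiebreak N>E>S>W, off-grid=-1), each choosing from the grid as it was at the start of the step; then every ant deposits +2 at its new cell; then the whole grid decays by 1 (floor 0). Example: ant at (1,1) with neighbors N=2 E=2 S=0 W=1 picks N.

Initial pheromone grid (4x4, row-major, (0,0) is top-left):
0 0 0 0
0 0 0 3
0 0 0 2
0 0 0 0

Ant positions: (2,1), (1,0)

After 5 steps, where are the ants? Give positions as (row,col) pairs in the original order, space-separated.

Step 1: ant0:(2,1)->N->(1,1) | ant1:(1,0)->N->(0,0)
  grid max=2 at (1,3)
Step 2: ant0:(1,1)->N->(0,1) | ant1:(0,0)->E->(0,1)
  grid max=3 at (0,1)
Step 3: ant0:(0,1)->E->(0,2) | ant1:(0,1)->E->(0,2)
  grid max=3 at (0,2)
Step 4: ant0:(0,2)->W->(0,1) | ant1:(0,2)->W->(0,1)
  grid max=5 at (0,1)
Step 5: ant0:(0,1)->E->(0,2) | ant1:(0,1)->E->(0,2)
  grid max=5 at (0,2)

(0,2) (0,2)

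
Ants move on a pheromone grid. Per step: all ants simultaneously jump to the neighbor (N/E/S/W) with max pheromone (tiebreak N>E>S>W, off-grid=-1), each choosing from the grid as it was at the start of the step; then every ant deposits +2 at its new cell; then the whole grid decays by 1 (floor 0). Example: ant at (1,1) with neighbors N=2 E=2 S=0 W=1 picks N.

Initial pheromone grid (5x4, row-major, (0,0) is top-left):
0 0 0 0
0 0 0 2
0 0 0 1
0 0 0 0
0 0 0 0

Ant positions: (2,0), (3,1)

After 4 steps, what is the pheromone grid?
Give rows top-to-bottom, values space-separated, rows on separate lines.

After step 1: ants at (1,0),(2,1)
  0 0 0 0
  1 0 0 1
  0 1 0 0
  0 0 0 0
  0 0 0 0
After step 2: ants at (0,0),(1,1)
  1 0 0 0
  0 1 0 0
  0 0 0 0
  0 0 0 0
  0 0 0 0
After step 3: ants at (0,1),(0,1)
  0 3 0 0
  0 0 0 0
  0 0 0 0
  0 0 0 0
  0 0 0 0
After step 4: ants at (0,2),(0,2)
  0 2 3 0
  0 0 0 0
  0 0 0 0
  0 0 0 0
  0 0 0 0

0 2 3 0
0 0 0 0
0 0 0 0
0 0 0 0
0 0 0 0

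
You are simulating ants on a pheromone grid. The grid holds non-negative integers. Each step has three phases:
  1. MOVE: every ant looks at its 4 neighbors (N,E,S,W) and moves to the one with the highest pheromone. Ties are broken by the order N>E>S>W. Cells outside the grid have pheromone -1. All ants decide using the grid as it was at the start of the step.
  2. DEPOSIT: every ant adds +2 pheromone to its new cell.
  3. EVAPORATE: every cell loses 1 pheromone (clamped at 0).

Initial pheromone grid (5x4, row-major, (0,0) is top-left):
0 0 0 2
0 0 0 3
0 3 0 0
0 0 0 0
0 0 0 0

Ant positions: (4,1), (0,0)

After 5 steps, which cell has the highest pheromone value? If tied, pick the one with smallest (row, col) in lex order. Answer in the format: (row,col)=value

Answer: (2,1)=2

Derivation:
Step 1: ant0:(4,1)->N->(3,1) | ant1:(0,0)->E->(0,1)
  grid max=2 at (1,3)
Step 2: ant0:(3,1)->N->(2,1) | ant1:(0,1)->E->(0,2)
  grid max=3 at (2,1)
Step 3: ant0:(2,1)->N->(1,1) | ant1:(0,2)->E->(0,3)
  grid max=2 at (2,1)
Step 4: ant0:(1,1)->S->(2,1) | ant1:(0,3)->S->(1,3)
  grid max=3 at (2,1)
Step 5: ant0:(2,1)->N->(1,1) | ant1:(1,3)->N->(0,3)
  grid max=2 at (2,1)
Final grid:
  0 0 0 1
  0 1 0 0
  0 2 0 0
  0 0 0 0
  0 0 0 0
Max pheromone 2 at (2,1)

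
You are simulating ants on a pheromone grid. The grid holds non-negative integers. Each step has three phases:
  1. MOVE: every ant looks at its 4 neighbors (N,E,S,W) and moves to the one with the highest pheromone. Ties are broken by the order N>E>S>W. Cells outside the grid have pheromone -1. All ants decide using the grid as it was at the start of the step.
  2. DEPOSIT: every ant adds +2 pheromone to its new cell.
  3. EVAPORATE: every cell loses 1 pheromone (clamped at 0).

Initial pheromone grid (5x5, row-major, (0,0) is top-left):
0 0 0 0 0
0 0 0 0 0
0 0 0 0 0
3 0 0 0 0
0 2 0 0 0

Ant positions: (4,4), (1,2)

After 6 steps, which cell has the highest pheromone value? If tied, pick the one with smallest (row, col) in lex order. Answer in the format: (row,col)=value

Answer: (0,4)=4

Derivation:
Step 1: ant0:(4,4)->N->(3,4) | ant1:(1,2)->N->(0,2)
  grid max=2 at (3,0)
Step 2: ant0:(3,4)->N->(2,4) | ant1:(0,2)->E->(0,3)
  grid max=1 at (0,3)
Step 3: ant0:(2,4)->N->(1,4) | ant1:(0,3)->E->(0,4)
  grid max=1 at (0,4)
Step 4: ant0:(1,4)->N->(0,4) | ant1:(0,4)->S->(1,4)
  grid max=2 at (0,4)
Step 5: ant0:(0,4)->S->(1,4) | ant1:(1,4)->N->(0,4)
  grid max=3 at (0,4)
Step 6: ant0:(1,4)->N->(0,4) | ant1:(0,4)->S->(1,4)
  grid max=4 at (0,4)
Final grid:
  0 0 0 0 4
  0 0 0 0 4
  0 0 0 0 0
  0 0 0 0 0
  0 0 0 0 0
Max pheromone 4 at (0,4)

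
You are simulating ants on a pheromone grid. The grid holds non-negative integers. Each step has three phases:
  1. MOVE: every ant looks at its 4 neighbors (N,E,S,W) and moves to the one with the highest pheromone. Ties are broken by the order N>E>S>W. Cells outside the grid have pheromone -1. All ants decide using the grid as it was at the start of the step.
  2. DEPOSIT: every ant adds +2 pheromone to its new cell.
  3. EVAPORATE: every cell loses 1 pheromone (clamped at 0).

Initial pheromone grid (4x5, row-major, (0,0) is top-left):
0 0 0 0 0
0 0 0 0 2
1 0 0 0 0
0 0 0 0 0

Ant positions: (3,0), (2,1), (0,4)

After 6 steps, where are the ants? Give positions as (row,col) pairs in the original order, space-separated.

Step 1: ant0:(3,0)->N->(2,0) | ant1:(2,1)->W->(2,0) | ant2:(0,4)->S->(1,4)
  grid max=4 at (2,0)
Step 2: ant0:(2,0)->N->(1,0) | ant1:(2,0)->N->(1,0) | ant2:(1,4)->N->(0,4)
  grid max=3 at (1,0)
Step 3: ant0:(1,0)->S->(2,0) | ant1:(1,0)->S->(2,0) | ant2:(0,4)->S->(1,4)
  grid max=6 at (2,0)
Step 4: ant0:(2,0)->N->(1,0) | ant1:(2,0)->N->(1,0) | ant2:(1,4)->N->(0,4)
  grid max=5 at (1,0)
Step 5: ant0:(1,0)->S->(2,0) | ant1:(1,0)->S->(2,0) | ant2:(0,4)->S->(1,4)
  grid max=8 at (2,0)
Step 6: ant0:(2,0)->N->(1,0) | ant1:(2,0)->N->(1,0) | ant2:(1,4)->N->(0,4)
  grid max=7 at (1,0)

(1,0) (1,0) (0,4)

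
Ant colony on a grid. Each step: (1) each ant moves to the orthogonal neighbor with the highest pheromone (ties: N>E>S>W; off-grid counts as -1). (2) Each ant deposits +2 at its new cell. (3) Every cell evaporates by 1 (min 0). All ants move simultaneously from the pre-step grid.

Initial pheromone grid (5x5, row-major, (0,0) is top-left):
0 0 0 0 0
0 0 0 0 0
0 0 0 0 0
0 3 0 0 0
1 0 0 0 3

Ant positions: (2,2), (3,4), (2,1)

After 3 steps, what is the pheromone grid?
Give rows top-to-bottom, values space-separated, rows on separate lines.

After step 1: ants at (1,2),(4,4),(3,1)
  0 0 0 0 0
  0 0 1 0 0
  0 0 0 0 0
  0 4 0 0 0
  0 0 0 0 4
After step 2: ants at (0,2),(3,4),(2,1)
  0 0 1 0 0
  0 0 0 0 0
  0 1 0 0 0
  0 3 0 0 1
  0 0 0 0 3
After step 3: ants at (0,3),(4,4),(3,1)
  0 0 0 1 0
  0 0 0 0 0
  0 0 0 0 0
  0 4 0 0 0
  0 0 0 0 4

0 0 0 1 0
0 0 0 0 0
0 0 0 0 0
0 4 0 0 0
0 0 0 0 4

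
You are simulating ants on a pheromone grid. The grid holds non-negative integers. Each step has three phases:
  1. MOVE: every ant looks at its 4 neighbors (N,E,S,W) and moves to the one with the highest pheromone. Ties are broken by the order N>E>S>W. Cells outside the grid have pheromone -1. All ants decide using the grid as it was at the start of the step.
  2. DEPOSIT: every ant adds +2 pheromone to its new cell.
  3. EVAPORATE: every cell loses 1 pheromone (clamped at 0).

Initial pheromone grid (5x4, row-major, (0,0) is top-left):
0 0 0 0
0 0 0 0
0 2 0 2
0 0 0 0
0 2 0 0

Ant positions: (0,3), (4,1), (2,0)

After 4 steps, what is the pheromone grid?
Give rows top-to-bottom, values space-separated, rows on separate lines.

After step 1: ants at (1,3),(3,1),(2,1)
  0 0 0 0
  0 0 0 1
  0 3 0 1
  0 1 0 0
  0 1 0 0
After step 2: ants at (2,3),(2,1),(3,1)
  0 0 0 0
  0 0 0 0
  0 4 0 2
  0 2 0 0
  0 0 0 0
After step 3: ants at (1,3),(3,1),(2,1)
  0 0 0 0
  0 0 0 1
  0 5 0 1
  0 3 0 0
  0 0 0 0
After step 4: ants at (2,3),(2,1),(3,1)
  0 0 0 0
  0 0 0 0
  0 6 0 2
  0 4 0 0
  0 0 0 0

0 0 0 0
0 0 0 0
0 6 0 2
0 4 0 0
0 0 0 0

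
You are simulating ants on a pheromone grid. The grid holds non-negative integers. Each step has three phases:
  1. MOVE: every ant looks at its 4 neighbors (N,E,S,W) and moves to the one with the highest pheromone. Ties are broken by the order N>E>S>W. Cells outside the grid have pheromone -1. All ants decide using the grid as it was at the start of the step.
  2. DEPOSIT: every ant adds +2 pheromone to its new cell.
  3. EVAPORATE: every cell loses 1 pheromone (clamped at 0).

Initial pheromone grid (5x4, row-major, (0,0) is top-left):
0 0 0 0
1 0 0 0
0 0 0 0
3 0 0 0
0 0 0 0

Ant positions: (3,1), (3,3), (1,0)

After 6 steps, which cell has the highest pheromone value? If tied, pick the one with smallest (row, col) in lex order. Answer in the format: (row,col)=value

Answer: (0,2)=4

Derivation:
Step 1: ant0:(3,1)->W->(3,0) | ant1:(3,3)->N->(2,3) | ant2:(1,0)->N->(0,0)
  grid max=4 at (3,0)
Step 2: ant0:(3,0)->N->(2,0) | ant1:(2,3)->N->(1,3) | ant2:(0,0)->E->(0,1)
  grid max=3 at (3,0)
Step 3: ant0:(2,0)->S->(3,0) | ant1:(1,3)->N->(0,3) | ant2:(0,1)->E->(0,2)
  grid max=4 at (3,0)
Step 4: ant0:(3,0)->N->(2,0) | ant1:(0,3)->W->(0,2) | ant2:(0,2)->E->(0,3)
  grid max=3 at (3,0)
Step 5: ant0:(2,0)->S->(3,0) | ant1:(0,2)->E->(0,3) | ant2:(0,3)->W->(0,2)
  grid max=4 at (3,0)
Step 6: ant0:(3,0)->N->(2,0) | ant1:(0,3)->W->(0,2) | ant2:(0,2)->E->(0,3)
  grid max=4 at (0,2)
Final grid:
  0 0 4 4
  0 0 0 0
  1 0 0 0
  3 0 0 0
  0 0 0 0
Max pheromone 4 at (0,2)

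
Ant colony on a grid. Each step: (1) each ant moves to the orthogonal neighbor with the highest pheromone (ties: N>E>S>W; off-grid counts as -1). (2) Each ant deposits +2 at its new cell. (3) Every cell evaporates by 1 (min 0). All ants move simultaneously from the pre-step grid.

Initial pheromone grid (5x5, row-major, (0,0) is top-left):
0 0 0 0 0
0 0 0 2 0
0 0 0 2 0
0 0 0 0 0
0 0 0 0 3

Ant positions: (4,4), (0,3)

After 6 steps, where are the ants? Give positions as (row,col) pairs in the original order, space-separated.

Step 1: ant0:(4,4)->N->(3,4) | ant1:(0,3)->S->(1,3)
  grid max=3 at (1,3)
Step 2: ant0:(3,4)->S->(4,4) | ant1:(1,3)->S->(2,3)
  grid max=3 at (4,4)
Step 3: ant0:(4,4)->N->(3,4) | ant1:(2,3)->N->(1,3)
  grid max=3 at (1,3)
Step 4: ant0:(3,4)->S->(4,4) | ant1:(1,3)->S->(2,3)
  grid max=3 at (4,4)
Step 5: ant0:(4,4)->N->(3,4) | ant1:(2,3)->N->(1,3)
  grid max=3 at (1,3)
Step 6: ant0:(3,4)->S->(4,4) | ant1:(1,3)->S->(2,3)
  grid max=3 at (4,4)

(4,4) (2,3)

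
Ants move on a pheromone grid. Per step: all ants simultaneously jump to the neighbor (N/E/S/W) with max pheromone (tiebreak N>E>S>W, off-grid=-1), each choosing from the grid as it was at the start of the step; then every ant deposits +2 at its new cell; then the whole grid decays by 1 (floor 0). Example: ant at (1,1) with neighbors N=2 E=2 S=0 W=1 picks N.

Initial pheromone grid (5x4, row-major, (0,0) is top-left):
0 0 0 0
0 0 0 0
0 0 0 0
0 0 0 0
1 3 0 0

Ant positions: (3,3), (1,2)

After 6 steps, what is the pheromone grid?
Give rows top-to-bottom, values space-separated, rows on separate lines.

After step 1: ants at (2,3),(0,2)
  0 0 1 0
  0 0 0 0
  0 0 0 1
  0 0 0 0
  0 2 0 0
After step 2: ants at (1,3),(0,3)
  0 0 0 1
  0 0 0 1
  0 0 0 0
  0 0 0 0
  0 1 0 0
After step 3: ants at (0,3),(1,3)
  0 0 0 2
  0 0 0 2
  0 0 0 0
  0 0 0 0
  0 0 0 0
After step 4: ants at (1,3),(0,3)
  0 0 0 3
  0 0 0 3
  0 0 0 0
  0 0 0 0
  0 0 0 0
After step 5: ants at (0,3),(1,3)
  0 0 0 4
  0 0 0 4
  0 0 0 0
  0 0 0 0
  0 0 0 0
After step 6: ants at (1,3),(0,3)
  0 0 0 5
  0 0 0 5
  0 0 0 0
  0 0 0 0
  0 0 0 0

0 0 0 5
0 0 0 5
0 0 0 0
0 0 0 0
0 0 0 0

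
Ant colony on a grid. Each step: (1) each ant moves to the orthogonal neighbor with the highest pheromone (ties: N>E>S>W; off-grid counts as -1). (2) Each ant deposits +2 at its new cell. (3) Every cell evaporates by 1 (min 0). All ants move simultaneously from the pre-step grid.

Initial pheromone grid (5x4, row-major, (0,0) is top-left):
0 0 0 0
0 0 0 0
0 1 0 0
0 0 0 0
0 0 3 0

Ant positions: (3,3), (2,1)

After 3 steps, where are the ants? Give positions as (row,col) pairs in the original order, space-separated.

Step 1: ant0:(3,3)->N->(2,3) | ant1:(2,1)->N->(1,1)
  grid max=2 at (4,2)
Step 2: ant0:(2,3)->N->(1,3) | ant1:(1,1)->N->(0,1)
  grid max=1 at (0,1)
Step 3: ant0:(1,3)->N->(0,3) | ant1:(0,1)->E->(0,2)
  grid max=1 at (0,2)

(0,3) (0,2)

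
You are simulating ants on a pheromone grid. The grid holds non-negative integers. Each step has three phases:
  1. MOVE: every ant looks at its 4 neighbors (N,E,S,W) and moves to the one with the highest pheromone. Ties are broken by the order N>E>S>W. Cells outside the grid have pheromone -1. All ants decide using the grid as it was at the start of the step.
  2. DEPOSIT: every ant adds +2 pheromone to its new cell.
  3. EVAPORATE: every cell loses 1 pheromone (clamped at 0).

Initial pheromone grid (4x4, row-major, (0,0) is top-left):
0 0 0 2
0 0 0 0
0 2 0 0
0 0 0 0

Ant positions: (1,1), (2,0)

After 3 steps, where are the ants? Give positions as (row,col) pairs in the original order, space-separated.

Step 1: ant0:(1,1)->S->(2,1) | ant1:(2,0)->E->(2,1)
  grid max=5 at (2,1)
Step 2: ant0:(2,1)->N->(1,1) | ant1:(2,1)->N->(1,1)
  grid max=4 at (2,1)
Step 3: ant0:(1,1)->S->(2,1) | ant1:(1,1)->S->(2,1)
  grid max=7 at (2,1)

(2,1) (2,1)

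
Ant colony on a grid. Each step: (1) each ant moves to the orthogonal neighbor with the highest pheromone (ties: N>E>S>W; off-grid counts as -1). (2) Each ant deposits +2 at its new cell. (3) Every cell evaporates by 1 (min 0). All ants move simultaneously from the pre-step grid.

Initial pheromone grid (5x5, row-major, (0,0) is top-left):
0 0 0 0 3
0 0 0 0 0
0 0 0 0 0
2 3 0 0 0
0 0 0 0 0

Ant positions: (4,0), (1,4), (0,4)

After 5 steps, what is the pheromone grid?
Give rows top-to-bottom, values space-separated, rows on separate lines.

After step 1: ants at (3,0),(0,4),(1,4)
  0 0 0 0 4
  0 0 0 0 1
  0 0 0 0 0
  3 2 0 0 0
  0 0 0 0 0
After step 2: ants at (3,1),(1,4),(0,4)
  0 0 0 0 5
  0 0 0 0 2
  0 0 0 0 0
  2 3 0 0 0
  0 0 0 0 0
After step 3: ants at (3,0),(0,4),(1,4)
  0 0 0 0 6
  0 0 0 0 3
  0 0 0 0 0
  3 2 0 0 0
  0 0 0 0 0
After step 4: ants at (3,1),(1,4),(0,4)
  0 0 0 0 7
  0 0 0 0 4
  0 0 0 0 0
  2 3 0 0 0
  0 0 0 0 0
After step 5: ants at (3,0),(0,4),(1,4)
  0 0 0 0 8
  0 0 0 0 5
  0 0 0 0 0
  3 2 0 0 0
  0 0 0 0 0

0 0 0 0 8
0 0 0 0 5
0 0 0 0 0
3 2 0 0 0
0 0 0 0 0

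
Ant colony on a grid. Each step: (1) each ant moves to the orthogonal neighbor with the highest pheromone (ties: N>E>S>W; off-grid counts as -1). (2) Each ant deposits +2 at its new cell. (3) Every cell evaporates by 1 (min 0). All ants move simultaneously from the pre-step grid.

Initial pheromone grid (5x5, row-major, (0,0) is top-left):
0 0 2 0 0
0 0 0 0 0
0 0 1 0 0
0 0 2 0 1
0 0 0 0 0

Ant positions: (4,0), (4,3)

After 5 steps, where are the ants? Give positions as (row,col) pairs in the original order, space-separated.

Step 1: ant0:(4,0)->N->(3,0) | ant1:(4,3)->N->(3,3)
  grid max=1 at (0,2)
Step 2: ant0:(3,0)->N->(2,0) | ant1:(3,3)->W->(3,2)
  grid max=2 at (3,2)
Step 3: ant0:(2,0)->N->(1,0) | ant1:(3,2)->N->(2,2)
  grid max=1 at (1,0)
Step 4: ant0:(1,0)->N->(0,0) | ant1:(2,2)->S->(3,2)
  grid max=2 at (3,2)
Step 5: ant0:(0,0)->E->(0,1) | ant1:(3,2)->N->(2,2)
  grid max=1 at (0,1)

(0,1) (2,2)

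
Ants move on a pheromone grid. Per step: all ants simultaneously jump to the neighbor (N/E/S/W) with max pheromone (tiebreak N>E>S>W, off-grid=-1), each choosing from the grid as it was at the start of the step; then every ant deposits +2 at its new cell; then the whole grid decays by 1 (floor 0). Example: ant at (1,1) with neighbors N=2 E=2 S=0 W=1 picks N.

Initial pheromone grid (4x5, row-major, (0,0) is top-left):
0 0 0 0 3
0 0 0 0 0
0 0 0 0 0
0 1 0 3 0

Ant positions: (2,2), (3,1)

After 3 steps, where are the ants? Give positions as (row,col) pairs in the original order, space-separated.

Step 1: ant0:(2,2)->N->(1,2) | ant1:(3,1)->N->(2,1)
  grid max=2 at (0,4)
Step 2: ant0:(1,2)->N->(0,2) | ant1:(2,1)->N->(1,1)
  grid max=1 at (0,2)
Step 3: ant0:(0,2)->E->(0,3) | ant1:(1,1)->N->(0,1)
  grid max=1 at (0,1)

(0,3) (0,1)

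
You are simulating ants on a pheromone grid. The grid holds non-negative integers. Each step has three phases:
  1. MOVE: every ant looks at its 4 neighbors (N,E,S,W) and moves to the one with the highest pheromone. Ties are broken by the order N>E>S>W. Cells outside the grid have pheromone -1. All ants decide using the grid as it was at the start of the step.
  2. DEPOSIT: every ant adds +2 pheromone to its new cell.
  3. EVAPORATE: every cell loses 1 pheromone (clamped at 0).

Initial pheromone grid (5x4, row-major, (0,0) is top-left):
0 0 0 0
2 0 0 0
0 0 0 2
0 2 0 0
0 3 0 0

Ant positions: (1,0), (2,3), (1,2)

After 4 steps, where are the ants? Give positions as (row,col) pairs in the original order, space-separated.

Step 1: ant0:(1,0)->N->(0,0) | ant1:(2,3)->N->(1,3) | ant2:(1,2)->N->(0,2)
  grid max=2 at (4,1)
Step 2: ant0:(0,0)->S->(1,0) | ant1:(1,3)->S->(2,3) | ant2:(0,2)->E->(0,3)
  grid max=2 at (1,0)
Step 3: ant0:(1,0)->N->(0,0) | ant1:(2,3)->N->(1,3) | ant2:(0,3)->S->(1,3)
  grid max=3 at (1,3)
Step 4: ant0:(0,0)->S->(1,0) | ant1:(1,3)->S->(2,3) | ant2:(1,3)->S->(2,3)
  grid max=4 at (2,3)

(1,0) (2,3) (2,3)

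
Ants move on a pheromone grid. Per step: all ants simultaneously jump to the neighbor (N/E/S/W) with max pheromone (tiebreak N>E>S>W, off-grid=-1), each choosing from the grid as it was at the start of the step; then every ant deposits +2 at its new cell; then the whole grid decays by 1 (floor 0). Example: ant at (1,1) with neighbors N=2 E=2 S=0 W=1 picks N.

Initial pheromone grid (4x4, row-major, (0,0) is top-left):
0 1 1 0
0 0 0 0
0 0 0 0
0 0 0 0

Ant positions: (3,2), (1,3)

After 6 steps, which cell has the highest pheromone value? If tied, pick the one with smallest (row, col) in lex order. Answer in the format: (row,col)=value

Step 1: ant0:(3,2)->N->(2,2) | ant1:(1,3)->N->(0,3)
  grid max=1 at (0,3)
Step 2: ant0:(2,2)->N->(1,2) | ant1:(0,3)->S->(1,3)
  grid max=1 at (1,2)
Step 3: ant0:(1,2)->E->(1,3) | ant1:(1,3)->W->(1,2)
  grid max=2 at (1,2)
Step 4: ant0:(1,3)->W->(1,2) | ant1:(1,2)->E->(1,3)
  grid max=3 at (1,2)
Step 5: ant0:(1,2)->E->(1,3) | ant1:(1,3)->W->(1,2)
  grid max=4 at (1,2)
Step 6: ant0:(1,3)->W->(1,2) | ant1:(1,2)->E->(1,3)
  grid max=5 at (1,2)
Final grid:
  0 0 0 0
  0 0 5 5
  0 0 0 0
  0 0 0 0
Max pheromone 5 at (1,2)

Answer: (1,2)=5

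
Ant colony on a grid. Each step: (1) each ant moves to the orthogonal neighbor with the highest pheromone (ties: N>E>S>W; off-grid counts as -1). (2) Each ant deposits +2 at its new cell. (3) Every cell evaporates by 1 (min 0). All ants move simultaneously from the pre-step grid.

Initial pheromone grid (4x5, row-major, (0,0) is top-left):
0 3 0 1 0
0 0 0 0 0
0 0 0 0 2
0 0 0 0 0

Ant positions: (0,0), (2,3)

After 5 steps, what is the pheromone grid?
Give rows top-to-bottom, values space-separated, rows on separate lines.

After step 1: ants at (0,1),(2,4)
  0 4 0 0 0
  0 0 0 0 0
  0 0 0 0 3
  0 0 0 0 0
After step 2: ants at (0,2),(1,4)
  0 3 1 0 0
  0 0 0 0 1
  0 0 0 0 2
  0 0 0 0 0
After step 3: ants at (0,1),(2,4)
  0 4 0 0 0
  0 0 0 0 0
  0 0 0 0 3
  0 0 0 0 0
After step 4: ants at (0,2),(1,4)
  0 3 1 0 0
  0 0 0 0 1
  0 0 0 0 2
  0 0 0 0 0
After step 5: ants at (0,1),(2,4)
  0 4 0 0 0
  0 0 0 0 0
  0 0 0 0 3
  0 0 0 0 0

0 4 0 0 0
0 0 0 0 0
0 0 0 0 3
0 0 0 0 0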